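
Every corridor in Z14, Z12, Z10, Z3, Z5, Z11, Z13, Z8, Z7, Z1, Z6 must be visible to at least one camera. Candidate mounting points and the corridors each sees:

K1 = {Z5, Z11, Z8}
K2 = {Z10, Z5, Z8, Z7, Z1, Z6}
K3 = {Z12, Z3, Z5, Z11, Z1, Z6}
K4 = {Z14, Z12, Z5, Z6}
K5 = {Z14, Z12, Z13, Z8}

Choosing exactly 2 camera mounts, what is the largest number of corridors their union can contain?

Choosing K2, K3 covers {Z12, Z10, Z3, Z5, Z11, Z8, Z7, Z1, Z6} — 9 corridors.
No choice of 2 camera mounts does better; here Z14, Z13 are left uncovered.

9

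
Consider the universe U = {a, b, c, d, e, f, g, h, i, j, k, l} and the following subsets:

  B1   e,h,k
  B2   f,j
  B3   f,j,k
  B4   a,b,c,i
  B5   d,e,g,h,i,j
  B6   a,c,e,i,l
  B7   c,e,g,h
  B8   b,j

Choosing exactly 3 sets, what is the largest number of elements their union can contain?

11

Choosing B3, B4, B5 covers {a, b, c, d, e, f, g, h, i, j, k} — 11 elements.
No choice of 3 sets does better; here l is left uncovered.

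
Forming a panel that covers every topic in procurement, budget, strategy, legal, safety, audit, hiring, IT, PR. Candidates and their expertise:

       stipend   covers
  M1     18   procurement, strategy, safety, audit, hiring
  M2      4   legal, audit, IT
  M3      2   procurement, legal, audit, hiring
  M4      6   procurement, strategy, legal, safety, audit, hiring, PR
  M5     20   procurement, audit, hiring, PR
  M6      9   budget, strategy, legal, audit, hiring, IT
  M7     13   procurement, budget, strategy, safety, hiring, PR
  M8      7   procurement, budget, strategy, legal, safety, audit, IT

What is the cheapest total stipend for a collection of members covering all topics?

M4, M8 cover every topic at stipend 6 + 7 = 13.
Any cover uses at least 2 members; among all covering selections none totals below 13.
Greedy by coverage-per-stipend would pick M3, M8, M4 for 15 — worse than the optimum 13.

13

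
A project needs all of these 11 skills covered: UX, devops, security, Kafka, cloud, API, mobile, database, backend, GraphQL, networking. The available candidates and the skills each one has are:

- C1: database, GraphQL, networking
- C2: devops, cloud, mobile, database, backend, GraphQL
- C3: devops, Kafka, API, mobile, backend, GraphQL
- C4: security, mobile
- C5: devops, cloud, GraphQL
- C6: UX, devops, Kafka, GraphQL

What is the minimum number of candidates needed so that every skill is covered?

5

C1, C2, C3, C4, C6 together cover {UX, devops, security, Kafka, cloud, API, mobile, database, backend, GraphQL, networking} — every skill.
No 4 of the 6 candidates cover everything (all 15 size-4 selections fall short), so 5 is minimum.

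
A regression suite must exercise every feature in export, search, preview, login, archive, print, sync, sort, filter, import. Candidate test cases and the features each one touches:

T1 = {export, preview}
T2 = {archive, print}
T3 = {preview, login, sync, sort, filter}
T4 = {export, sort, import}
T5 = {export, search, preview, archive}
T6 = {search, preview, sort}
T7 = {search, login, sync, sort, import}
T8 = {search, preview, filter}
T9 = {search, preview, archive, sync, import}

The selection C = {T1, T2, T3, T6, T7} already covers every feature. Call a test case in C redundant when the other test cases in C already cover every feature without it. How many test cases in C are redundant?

Drop T1: export uncovered — not redundant.
Drop T2: archive, print uncovered — not redundant.
Drop T3: filter uncovered — not redundant.
Drop T6: the rest still cover every feature — redundant.
Drop T7: import uncovered — not redundant.
1 redundant: T6.

1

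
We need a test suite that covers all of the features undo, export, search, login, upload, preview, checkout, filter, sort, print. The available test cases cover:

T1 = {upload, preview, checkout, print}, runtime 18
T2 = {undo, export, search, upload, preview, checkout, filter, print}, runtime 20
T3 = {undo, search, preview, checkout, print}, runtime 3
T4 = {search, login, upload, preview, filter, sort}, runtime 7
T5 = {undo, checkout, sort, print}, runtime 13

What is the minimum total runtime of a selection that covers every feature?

27

T2, T4 cover every feature at runtime 20 + 7 = 27.
Any cover uses at least 2 test cases; among all covering selections none totals below 27.
Greedy by coverage-per-runtime would pick T3, T4, T2 for 30 — worse than the optimum 27.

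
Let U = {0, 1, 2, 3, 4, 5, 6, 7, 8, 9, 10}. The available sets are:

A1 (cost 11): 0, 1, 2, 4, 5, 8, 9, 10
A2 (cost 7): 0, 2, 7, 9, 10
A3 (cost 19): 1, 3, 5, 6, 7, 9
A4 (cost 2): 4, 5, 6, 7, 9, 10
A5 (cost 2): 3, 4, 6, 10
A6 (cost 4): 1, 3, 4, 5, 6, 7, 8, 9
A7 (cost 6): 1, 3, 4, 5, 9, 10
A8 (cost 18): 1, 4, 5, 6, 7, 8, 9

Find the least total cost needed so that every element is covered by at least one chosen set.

11

A2, A6 cover every element at cost 7 + 4 = 11.
Any cover uses at least 2 sets; among all covering selections none totals below 11.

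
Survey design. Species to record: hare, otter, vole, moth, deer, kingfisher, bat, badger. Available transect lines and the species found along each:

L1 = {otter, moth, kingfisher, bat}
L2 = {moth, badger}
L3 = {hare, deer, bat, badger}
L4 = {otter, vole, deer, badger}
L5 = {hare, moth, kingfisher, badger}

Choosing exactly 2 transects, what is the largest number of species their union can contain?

Choosing L1, L3 covers {hare, otter, moth, deer, kingfisher, bat, badger} — 7 species.
No choice of 2 transects does better; here vole is left uncovered.

7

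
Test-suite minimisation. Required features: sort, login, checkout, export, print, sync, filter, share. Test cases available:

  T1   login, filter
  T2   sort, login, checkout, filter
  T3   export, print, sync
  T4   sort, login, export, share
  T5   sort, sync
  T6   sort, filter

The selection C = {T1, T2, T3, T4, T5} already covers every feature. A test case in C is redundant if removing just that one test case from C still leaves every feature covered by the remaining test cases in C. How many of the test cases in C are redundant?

Drop T1: the rest still cover every feature — redundant.
Drop T2: checkout uncovered — not redundant.
Drop T3: print uncovered — not redundant.
Drop T4: share uncovered — not redundant.
Drop T5: the rest still cover every feature — redundant.
2 redundant: T1, T5.

2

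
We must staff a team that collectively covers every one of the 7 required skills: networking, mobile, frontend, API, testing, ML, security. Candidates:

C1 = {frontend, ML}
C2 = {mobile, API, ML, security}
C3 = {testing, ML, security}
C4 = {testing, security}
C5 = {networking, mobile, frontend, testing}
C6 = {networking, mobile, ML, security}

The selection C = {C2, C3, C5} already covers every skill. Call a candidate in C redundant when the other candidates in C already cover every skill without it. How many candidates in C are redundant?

Drop C2: API uncovered — not redundant.
Drop C3: the rest still cover every skill — redundant.
Drop C5: networking, frontend uncovered — not redundant.
1 redundant: C3.

1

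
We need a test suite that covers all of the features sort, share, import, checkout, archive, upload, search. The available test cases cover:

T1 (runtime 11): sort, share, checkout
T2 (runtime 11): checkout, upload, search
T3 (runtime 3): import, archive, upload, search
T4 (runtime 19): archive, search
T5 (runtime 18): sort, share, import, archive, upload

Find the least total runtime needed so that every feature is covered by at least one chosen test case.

T1, T3 cover every feature at runtime 11 + 3 = 14.
Any cover uses at least 2 test cases; among all covering selections none totals below 14.

14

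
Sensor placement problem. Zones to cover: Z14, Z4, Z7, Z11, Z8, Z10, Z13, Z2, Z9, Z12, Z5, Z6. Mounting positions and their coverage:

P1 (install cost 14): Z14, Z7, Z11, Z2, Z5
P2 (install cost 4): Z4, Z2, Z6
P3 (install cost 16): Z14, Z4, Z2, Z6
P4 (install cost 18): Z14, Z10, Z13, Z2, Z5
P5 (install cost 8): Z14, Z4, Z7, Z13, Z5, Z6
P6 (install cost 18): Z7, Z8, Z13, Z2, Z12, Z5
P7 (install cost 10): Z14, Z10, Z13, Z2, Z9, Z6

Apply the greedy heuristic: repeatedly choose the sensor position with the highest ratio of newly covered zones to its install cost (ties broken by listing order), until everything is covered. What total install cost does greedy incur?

54

Pick 1: P2 adds 3 new (Z4, Z2, Z6) at install cost 4 (ratio 3/4).
Pick 2: P5 adds 4 new (Z14, Z7, Z13, Z5) at install cost 8 (ratio 4/8).
Pick 3: P7 adds 2 new (Z10, Z9) at install cost 10 (ratio 2/10).
Pick 4: P6 adds 2 new (Z8, Z12) at install cost 18 (ratio 2/18).
Pick 5: P1 adds 1 new (Z11) at install cost 14 (ratio 1/14).
Greedy total install cost: 4 + 8 + 10 + 18 + 14 = 54. (The true optimum is 46, so greedy overshoots here.)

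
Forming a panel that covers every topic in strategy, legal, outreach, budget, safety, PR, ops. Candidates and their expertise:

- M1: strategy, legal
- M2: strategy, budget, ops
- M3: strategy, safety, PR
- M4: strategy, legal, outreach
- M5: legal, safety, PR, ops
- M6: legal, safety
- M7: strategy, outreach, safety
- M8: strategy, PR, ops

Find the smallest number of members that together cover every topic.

3

M2, M3, M4 together cover {strategy, legal, outreach, budget, safety, PR, ops} — every topic.
No 2 of the 8 members cover everything (all 28 pairs fall short), so 3 is minimum.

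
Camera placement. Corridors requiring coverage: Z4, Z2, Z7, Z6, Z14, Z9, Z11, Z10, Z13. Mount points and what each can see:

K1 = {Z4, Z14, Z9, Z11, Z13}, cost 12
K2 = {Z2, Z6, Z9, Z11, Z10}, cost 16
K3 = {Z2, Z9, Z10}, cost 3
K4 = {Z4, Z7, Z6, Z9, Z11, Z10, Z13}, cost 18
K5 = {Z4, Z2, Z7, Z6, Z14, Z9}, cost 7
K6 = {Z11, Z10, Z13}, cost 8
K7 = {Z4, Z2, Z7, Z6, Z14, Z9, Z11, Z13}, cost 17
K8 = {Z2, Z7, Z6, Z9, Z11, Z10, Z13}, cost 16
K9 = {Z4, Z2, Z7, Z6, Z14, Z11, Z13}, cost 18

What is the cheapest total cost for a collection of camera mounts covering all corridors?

15

K5, K6 cover every corridor at cost 7 + 8 = 15.
Any cover uses at least 2 camera mounts; among all covering selections none totals below 15.
Greedy by coverage-per-cost would pick K3, K5, K6 for 18 — worse than the optimum 15.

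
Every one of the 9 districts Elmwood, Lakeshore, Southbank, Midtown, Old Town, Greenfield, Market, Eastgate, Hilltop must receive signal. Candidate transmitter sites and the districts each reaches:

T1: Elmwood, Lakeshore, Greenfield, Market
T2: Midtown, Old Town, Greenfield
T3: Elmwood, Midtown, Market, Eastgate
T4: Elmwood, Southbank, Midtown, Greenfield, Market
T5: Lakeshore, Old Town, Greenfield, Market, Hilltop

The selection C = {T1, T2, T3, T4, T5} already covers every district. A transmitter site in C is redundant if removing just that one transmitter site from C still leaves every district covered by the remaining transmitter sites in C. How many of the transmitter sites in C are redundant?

2

Drop T1: the rest still cover every district — redundant.
Drop T2: the rest still cover every district — redundant.
Drop T3: Eastgate uncovered — not redundant.
Drop T4: Southbank uncovered — not redundant.
Drop T5: Hilltop uncovered — not redundant.
2 redundant: T1, T2.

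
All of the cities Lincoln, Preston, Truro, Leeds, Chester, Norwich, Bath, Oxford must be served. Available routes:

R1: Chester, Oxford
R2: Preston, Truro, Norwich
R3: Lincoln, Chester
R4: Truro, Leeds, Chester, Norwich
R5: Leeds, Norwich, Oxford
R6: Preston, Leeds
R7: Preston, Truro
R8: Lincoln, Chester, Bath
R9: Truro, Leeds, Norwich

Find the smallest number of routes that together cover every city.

R2, R5, R8 together cover {Lincoln, Preston, Truro, Leeds, Chester, Norwich, Bath, Oxford} — every city.
No 2 of the 9 routes cover everything (all 36 pairs fall short), so 3 is minimum.

3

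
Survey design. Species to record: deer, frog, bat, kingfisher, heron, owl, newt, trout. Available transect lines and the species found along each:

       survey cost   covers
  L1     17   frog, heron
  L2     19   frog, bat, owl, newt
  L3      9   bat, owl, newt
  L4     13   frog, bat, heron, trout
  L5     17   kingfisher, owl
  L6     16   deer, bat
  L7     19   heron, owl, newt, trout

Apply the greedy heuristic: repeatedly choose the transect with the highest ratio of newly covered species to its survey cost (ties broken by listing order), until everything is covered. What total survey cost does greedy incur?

55

Pick 1: L3 adds 3 new (bat, owl, newt) at survey cost 9 (ratio 3/9).
Pick 2: L4 adds 3 new (frog, heron, trout) at survey cost 13 (ratio 3/13).
Pick 3: L6 adds 1 new (deer) at survey cost 16 (ratio 1/16).
Pick 4: L5 adds 1 new (kingfisher) at survey cost 17 (ratio 1/17).
Greedy total survey cost: 9 + 13 + 16 + 17 = 55.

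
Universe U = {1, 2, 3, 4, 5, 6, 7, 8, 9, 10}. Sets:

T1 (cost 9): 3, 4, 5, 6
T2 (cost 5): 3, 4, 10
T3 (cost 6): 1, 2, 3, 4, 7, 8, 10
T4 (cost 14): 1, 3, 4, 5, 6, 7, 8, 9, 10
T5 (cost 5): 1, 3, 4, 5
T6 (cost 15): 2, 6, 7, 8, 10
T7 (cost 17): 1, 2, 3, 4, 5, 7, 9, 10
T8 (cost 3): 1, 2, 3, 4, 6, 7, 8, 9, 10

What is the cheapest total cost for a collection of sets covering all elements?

8

T5, T8 cover every element at cost 5 + 3 = 8.
Any cover uses at least 2 sets; among all covering selections none totals below 8.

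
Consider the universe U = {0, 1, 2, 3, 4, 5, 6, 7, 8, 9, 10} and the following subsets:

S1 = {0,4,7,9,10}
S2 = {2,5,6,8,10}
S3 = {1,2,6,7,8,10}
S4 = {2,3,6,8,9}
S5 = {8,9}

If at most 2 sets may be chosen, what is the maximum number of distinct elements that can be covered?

9

Choosing S1, S2 covers {0, 2, 4, 5, 6, 7, 8, 9, 10} — 9 elements.
No choice of 2 sets does better; here 1, 3 are left uncovered.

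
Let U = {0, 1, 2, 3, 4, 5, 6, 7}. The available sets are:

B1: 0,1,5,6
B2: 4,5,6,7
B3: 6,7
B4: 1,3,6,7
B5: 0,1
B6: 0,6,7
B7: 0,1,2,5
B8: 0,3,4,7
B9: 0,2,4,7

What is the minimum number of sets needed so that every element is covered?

B1, B4, B9 together cover {0, 1, 2, 3, 4, 5, 6, 7} — every element.
No 2 of the 9 sets cover everything (all 36 pairs fall short), so 3 is minimum.

3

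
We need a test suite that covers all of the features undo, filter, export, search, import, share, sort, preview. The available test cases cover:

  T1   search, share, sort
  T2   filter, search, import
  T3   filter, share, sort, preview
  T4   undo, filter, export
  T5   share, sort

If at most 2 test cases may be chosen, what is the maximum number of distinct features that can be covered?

6

Choosing T1, T4 covers {undo, filter, export, search, share, sort} — 6 features.
No choice of 2 test cases does better; here import, preview are left uncovered.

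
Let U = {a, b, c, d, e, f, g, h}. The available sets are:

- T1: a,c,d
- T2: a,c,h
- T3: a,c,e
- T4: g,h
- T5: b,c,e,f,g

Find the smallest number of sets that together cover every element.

T1, T2, T5 together cover {a, b, c, d, e, f, g, h} — every element.
No 2 of the 5 sets cover everything (all 10 pairs fall short), so 3 is minimum.

3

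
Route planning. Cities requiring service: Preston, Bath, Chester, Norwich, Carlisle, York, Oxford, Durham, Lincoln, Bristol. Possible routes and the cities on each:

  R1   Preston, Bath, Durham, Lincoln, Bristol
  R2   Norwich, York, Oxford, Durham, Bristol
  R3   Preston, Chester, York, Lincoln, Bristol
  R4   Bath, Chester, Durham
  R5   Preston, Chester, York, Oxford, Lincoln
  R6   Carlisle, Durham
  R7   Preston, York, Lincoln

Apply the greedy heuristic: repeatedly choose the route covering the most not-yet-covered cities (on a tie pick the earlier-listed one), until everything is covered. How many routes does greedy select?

4

Pick 1: R1 covers 5 new cities (Preston, Bath, Durham, Lincoln, Bristol).
Pick 2: R2 covers 3 new cities (Norwich, York, Oxford).
Pick 3: R3 covers 1 new cities (Chester).
Pick 4: R6 covers 1 new cities (Carlisle).
Greedy uses 4 routes.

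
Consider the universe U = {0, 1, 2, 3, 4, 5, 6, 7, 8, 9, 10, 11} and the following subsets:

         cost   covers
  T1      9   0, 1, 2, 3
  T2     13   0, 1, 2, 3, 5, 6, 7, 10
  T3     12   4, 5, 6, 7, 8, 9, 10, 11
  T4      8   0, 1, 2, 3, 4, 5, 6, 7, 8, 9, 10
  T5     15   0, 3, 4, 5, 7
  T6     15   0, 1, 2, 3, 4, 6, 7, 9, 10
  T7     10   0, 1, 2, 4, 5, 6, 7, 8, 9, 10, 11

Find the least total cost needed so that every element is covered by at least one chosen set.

T4, T7 cover every element at cost 8 + 10 = 18.
Any cover uses at least 2 sets; among all covering selections none totals below 18.

18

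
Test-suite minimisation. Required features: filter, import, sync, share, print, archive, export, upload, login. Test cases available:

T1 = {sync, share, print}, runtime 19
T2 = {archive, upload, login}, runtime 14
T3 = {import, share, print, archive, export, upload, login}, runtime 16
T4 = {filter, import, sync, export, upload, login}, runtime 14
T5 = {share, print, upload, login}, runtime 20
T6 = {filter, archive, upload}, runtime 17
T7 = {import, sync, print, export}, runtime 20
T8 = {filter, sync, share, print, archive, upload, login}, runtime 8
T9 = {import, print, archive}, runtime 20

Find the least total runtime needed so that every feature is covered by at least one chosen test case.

T4, T8 cover every feature at runtime 14 + 8 = 22.
Any cover uses at least 2 test cases; among all covering selections none totals below 22.

22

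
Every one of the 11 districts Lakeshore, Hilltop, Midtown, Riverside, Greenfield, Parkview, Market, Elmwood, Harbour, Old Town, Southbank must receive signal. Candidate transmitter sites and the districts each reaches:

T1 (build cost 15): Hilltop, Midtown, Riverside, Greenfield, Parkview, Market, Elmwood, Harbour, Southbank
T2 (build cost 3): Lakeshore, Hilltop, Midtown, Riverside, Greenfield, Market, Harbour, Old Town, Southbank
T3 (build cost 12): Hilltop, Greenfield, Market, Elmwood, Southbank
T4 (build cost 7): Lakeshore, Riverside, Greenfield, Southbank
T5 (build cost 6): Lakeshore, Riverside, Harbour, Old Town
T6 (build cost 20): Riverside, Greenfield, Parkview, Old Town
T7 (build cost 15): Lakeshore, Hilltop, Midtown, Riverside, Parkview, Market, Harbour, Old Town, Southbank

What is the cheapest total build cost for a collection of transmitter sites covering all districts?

T1, T2 cover every district at build cost 15 + 3 = 18.
Any cover uses at least 2 transmitter sites; among all covering selections none totals below 18.

18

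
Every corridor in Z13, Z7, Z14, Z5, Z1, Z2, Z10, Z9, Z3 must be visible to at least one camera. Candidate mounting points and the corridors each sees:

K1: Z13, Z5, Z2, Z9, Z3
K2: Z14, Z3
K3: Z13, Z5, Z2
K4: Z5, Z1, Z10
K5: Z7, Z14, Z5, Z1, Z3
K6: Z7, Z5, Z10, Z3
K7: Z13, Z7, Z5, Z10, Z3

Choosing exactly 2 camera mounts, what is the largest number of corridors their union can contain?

Choosing K1, K5 covers {Z13, Z7, Z14, Z5, Z1, Z2, Z9, Z3} — 8 corridors.
No choice of 2 camera mounts does better; here Z10 is left uncovered.

8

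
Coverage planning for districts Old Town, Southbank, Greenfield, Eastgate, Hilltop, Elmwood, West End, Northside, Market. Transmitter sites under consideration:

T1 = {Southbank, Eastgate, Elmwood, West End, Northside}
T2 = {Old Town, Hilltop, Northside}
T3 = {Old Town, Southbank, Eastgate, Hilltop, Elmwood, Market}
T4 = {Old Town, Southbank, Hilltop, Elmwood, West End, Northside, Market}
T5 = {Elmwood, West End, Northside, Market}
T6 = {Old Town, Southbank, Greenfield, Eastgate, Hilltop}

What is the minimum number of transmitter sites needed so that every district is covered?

2

T4, T6 together cover {Old Town, Southbank, Greenfield, Eastgate, Hilltop, Elmwood, West End, Northside, Market} — every district.
No single transmitter site contains all 9 districts, so 2 is optimal.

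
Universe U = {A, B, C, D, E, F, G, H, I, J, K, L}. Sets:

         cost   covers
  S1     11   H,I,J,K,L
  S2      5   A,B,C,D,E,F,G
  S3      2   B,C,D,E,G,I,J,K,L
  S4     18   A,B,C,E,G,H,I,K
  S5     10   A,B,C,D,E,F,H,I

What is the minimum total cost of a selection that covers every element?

12

S3, S5 cover every element at cost 2 + 10 = 12.
Any cover uses at least 2 sets; among all covering selections none totals below 12.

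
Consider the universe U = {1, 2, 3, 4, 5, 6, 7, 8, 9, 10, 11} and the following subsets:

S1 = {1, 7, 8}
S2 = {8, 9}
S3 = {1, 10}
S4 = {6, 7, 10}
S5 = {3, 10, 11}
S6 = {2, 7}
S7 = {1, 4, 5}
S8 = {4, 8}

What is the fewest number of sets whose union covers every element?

S2, S4, S5, S6, S7 together cover {1, 2, 3, 4, 5, 6, 7, 8, 9, 10, 11} — every element.
No 4 of the 8 sets cover everything (all 70 size-4 selections fall short), so 5 is minimum.
Greedy (largest uncovered first) would take S1, S5, S7, S2, S4, S6 — 6 sets — but 5 suffice.

5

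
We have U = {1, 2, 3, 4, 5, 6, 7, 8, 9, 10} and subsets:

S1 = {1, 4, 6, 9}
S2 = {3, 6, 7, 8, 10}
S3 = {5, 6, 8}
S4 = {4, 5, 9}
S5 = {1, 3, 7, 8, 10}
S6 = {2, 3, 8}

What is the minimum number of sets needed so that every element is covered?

S1, S2, S3, S6 together cover {1, 2, 3, 4, 5, 6, 7, 8, 9, 10} — every element.
No 3 of the 6 sets cover everything (all 20 triples fall short), so 4 is minimum.

4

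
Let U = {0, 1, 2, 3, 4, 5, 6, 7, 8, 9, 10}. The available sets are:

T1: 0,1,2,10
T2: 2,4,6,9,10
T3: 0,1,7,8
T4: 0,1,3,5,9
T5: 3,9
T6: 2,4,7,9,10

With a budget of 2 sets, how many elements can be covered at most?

Choosing T2, T3 covers {0, 1, 2, 4, 6, 7, 8, 9, 10} — 9 elements.
No choice of 2 sets does better; here 3, 5 are left uncovered.

9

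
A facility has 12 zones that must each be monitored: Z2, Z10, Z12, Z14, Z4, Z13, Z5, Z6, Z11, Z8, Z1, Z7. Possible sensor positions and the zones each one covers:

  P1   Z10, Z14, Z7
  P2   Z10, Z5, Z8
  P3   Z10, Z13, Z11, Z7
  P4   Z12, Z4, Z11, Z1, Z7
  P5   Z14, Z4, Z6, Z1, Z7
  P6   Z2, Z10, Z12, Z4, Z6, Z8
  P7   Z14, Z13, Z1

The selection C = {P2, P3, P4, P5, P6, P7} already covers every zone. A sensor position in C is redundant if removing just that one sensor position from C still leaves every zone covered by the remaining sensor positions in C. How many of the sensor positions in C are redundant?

Drop P2: Z5 uncovered — not redundant.
Drop P3: the rest still cover every zone — redundant.
Drop P4: the rest still cover every zone — redundant.
Drop P5: the rest still cover every zone — redundant.
Drop P6: Z2 uncovered — not redundant.
Drop P7: the rest still cover every zone — redundant.
4 redundant: P3, P4, P5, P7.

4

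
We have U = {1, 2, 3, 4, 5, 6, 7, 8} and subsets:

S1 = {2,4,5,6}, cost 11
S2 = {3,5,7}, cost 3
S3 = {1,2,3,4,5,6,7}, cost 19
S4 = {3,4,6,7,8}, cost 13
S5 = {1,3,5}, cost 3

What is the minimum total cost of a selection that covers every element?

27

S1, S4, S5 cover every element at cost 11 + 13 + 3 = 27.
Any cover uses at least 2 sets; among all covering selections none totals below 27.
Greedy by coverage-per-cost would pick S2, S5, S1, S4 for 30 — worse than the optimum 27.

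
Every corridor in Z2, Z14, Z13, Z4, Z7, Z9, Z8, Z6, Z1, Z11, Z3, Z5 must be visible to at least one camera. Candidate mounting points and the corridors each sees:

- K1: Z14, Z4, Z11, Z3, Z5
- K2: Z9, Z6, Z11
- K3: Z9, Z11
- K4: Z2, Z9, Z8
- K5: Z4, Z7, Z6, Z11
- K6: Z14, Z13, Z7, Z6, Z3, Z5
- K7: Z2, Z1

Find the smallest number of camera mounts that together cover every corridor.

4

K1, K4, K6, K7 together cover {Z2, Z14, Z13, Z4, Z7, Z9, Z8, Z6, Z1, Z11, Z3, Z5} — every corridor.
No 3 of the 7 camera mounts cover everything (all 35 triples fall short), so 4 is minimum.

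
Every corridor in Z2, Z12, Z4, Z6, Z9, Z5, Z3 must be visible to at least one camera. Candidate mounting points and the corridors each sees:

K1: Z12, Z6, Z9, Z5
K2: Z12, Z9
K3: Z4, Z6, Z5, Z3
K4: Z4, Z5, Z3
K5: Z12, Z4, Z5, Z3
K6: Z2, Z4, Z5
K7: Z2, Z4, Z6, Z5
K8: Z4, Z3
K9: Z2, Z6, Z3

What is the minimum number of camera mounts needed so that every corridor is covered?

3

K1, K3, K6 together cover {Z2, Z12, Z4, Z6, Z9, Z5, Z3} — every corridor.
No 2 of the 9 camera mounts cover everything (all 36 pairs fall short), so 3 is minimum.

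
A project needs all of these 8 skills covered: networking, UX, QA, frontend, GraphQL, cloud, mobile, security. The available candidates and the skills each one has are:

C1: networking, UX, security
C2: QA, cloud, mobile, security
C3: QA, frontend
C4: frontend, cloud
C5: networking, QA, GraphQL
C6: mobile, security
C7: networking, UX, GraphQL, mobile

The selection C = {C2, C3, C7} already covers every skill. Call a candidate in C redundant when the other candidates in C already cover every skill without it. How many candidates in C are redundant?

Drop C2: cloud, security uncovered — not redundant.
Drop C3: frontend uncovered — not redundant.
Drop C7: networking, UX, GraphQL uncovered — not redundant.
None of the candidates in C is redundant.

0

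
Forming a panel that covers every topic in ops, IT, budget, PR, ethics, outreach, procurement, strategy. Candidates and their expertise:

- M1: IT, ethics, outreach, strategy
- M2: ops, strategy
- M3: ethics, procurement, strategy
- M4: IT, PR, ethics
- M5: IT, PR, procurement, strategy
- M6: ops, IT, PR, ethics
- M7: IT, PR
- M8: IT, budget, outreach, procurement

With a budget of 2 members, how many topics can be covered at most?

Choosing M6, M8 covers {ops, IT, budget, PR, ethics, outreach, procurement} — 7 topics.
No choice of 2 members does better; here strategy is left uncovered.

7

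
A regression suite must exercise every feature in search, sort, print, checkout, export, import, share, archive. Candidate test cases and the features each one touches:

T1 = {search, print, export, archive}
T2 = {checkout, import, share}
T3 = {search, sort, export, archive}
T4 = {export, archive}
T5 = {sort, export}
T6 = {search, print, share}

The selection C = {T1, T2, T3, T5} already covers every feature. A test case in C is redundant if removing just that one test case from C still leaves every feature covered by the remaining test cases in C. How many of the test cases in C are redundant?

2

Drop T1: print uncovered — not redundant.
Drop T2: checkout, import, share uncovered — not redundant.
Drop T3: the rest still cover every feature — redundant.
Drop T5: the rest still cover every feature — redundant.
2 redundant: T3, T5.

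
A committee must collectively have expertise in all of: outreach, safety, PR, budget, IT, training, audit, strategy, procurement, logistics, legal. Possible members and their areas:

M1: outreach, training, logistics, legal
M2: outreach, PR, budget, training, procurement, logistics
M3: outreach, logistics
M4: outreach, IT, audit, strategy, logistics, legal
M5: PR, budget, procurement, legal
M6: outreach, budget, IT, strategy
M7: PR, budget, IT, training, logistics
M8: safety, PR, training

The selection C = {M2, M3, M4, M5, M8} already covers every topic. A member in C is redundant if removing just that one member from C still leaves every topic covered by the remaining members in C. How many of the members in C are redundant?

Drop M2: the rest still cover every topic — redundant.
Drop M3: the rest still cover every topic — redundant.
Drop M4: IT, audit, strategy uncovered — not redundant.
Drop M5: the rest still cover every topic — redundant.
Drop M8: safety uncovered — not redundant.
3 redundant: M2, M3, M5.

3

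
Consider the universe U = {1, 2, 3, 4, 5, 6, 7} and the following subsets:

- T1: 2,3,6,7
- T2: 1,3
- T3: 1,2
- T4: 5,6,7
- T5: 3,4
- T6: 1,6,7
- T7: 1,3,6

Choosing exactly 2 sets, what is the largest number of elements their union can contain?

5

Choosing T1, T2 covers {1, 2, 3, 6, 7} — 5 elements.
No choice of 2 sets does better; here 4, 5 are left uncovered.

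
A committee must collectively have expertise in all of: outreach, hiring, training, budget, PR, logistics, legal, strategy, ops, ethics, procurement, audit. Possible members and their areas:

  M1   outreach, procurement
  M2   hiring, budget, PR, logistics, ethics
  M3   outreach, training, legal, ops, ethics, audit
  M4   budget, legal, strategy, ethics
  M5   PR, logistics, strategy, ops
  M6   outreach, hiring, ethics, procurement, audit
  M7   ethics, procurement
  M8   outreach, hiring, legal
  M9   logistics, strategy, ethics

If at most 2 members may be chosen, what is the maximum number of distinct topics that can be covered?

10

Choosing M2, M3 covers {outreach, hiring, training, budget, PR, logistics, legal, ops, ethics, audit} — 10 topics.
No choice of 2 members does better; here strategy, procurement are left uncovered.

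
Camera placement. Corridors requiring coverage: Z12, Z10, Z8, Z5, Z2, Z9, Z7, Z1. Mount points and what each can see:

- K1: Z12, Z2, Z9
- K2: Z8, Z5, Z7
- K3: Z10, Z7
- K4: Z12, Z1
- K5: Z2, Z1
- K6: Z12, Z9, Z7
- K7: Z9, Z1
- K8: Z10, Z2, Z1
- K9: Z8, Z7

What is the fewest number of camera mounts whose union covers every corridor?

3

K1, K2, K8 together cover {Z12, Z10, Z8, Z5, Z2, Z9, Z7, Z1} — every corridor.
No 2 of the 9 camera mounts cover everything (all 36 pairs fall short), so 3 is minimum.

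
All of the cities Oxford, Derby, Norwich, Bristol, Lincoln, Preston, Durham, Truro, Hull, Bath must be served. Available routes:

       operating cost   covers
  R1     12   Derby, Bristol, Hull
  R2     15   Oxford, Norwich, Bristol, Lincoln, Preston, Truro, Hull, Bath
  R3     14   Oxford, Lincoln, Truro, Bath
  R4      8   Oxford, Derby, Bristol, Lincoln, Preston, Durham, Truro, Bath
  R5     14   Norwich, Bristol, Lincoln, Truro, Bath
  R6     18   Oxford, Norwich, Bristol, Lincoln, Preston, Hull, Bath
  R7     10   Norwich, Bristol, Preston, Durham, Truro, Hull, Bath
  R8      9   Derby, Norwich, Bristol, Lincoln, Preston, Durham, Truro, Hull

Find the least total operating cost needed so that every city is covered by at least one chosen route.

R4, R8 cover every city at operating cost 8 + 9 = 17.
Any cover uses at least 2 routes; among all covering selections none totals below 17.

17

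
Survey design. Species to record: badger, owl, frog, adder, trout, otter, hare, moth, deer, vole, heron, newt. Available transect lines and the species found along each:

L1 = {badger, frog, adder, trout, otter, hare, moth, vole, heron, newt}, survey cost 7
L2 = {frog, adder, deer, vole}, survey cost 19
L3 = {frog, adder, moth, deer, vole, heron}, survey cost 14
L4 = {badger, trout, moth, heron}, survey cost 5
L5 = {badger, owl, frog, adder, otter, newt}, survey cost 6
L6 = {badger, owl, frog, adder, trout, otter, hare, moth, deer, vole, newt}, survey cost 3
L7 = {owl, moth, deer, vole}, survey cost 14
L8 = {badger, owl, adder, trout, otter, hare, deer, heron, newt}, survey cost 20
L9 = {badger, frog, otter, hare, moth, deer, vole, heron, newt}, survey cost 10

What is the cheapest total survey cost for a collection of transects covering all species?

L4, L6 cover every species at survey cost 5 + 3 = 8.
Any cover uses at least 2 transects; among all covering selections none totals below 8.

8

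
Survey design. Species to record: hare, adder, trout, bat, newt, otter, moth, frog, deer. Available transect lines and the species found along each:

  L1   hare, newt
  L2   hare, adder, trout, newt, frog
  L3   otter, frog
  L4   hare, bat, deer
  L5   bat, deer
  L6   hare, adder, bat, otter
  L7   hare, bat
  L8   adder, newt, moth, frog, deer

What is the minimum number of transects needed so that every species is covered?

3

L2, L6, L8 together cover {hare, adder, trout, bat, newt, otter, moth, frog, deer} — every species.
No 2 of the 8 transects cover everything (all 28 pairs fall short), so 3 is minimum.
Greedy (largest uncovered first) would take L2, L4, L3, L8 — 4 transects — but 3 suffice.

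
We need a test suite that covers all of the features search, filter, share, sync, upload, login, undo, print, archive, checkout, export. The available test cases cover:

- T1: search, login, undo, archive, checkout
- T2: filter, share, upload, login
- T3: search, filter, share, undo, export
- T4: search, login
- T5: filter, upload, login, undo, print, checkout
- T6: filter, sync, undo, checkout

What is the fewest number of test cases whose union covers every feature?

4

T1, T3, T5, T6 together cover {search, filter, share, sync, upload, login, undo, print, archive, checkout, export} — every feature.
No 3 of the 6 test cases cover everything (all 20 triples fall short), so 4 is minimum.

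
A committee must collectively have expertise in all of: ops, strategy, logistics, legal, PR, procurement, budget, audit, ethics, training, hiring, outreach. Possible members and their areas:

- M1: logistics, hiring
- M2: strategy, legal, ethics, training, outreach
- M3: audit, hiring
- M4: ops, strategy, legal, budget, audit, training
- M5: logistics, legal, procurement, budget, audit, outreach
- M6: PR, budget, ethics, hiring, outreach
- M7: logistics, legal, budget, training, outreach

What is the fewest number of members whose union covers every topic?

3

M4, M5, M6 together cover {ops, strategy, logistics, legal, PR, procurement, budget, audit, ethics, training, hiring, outreach} — every topic.
No 2 of the 7 members cover everything (all 21 pairs fall short), so 3 is minimum.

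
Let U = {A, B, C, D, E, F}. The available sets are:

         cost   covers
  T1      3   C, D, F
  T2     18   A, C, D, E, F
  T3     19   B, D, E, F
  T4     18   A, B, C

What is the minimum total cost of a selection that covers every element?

T2, T4 cover every element at cost 18 + 18 = 36.
Any cover uses at least 2 sets; among all covering selections none totals below 36.
Greedy by coverage-per-cost would pick T1, T2, T4 for 39 — worse than the optimum 36.

36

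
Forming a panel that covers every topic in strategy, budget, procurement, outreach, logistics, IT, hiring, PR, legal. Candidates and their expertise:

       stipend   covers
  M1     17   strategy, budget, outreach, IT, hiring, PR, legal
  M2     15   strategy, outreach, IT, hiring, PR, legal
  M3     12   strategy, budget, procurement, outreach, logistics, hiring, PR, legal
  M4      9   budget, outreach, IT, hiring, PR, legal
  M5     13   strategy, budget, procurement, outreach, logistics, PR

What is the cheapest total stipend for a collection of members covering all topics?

21

M3, M4 cover every topic at stipend 12 + 9 = 21.
Any cover uses at least 2 members; among all covering selections none totals below 21.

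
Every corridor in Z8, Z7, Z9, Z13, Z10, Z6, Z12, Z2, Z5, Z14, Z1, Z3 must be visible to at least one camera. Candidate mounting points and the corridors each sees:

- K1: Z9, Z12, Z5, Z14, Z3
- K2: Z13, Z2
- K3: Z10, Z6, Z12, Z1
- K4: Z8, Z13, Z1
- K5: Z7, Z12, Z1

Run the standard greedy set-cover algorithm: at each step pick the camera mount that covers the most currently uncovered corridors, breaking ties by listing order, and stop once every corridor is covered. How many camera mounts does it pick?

Pick 1: K1 covers 5 new corridors (Z9, Z12, Z5, Z14, Z3).
Pick 2: K3 covers 3 new corridors (Z10, Z6, Z1).
Pick 3: K2 covers 2 new corridors (Z13, Z2).
Pick 4: K4 covers 1 new corridors (Z8).
Pick 5: K5 covers 1 new corridors (Z7).
Greedy uses 5 camera mounts.

5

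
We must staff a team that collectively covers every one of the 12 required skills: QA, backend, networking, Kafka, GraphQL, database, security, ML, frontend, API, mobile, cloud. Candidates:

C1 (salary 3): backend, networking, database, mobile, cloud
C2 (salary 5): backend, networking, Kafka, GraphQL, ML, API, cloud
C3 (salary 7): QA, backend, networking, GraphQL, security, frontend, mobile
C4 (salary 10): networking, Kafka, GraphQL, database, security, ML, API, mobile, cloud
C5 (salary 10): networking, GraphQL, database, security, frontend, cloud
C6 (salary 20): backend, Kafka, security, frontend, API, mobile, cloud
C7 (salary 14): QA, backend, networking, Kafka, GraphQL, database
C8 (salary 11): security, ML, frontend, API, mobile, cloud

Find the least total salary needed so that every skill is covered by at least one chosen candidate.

15

C1, C2, C3 cover every skill at salary 3 + 5 + 7 = 15.
Any cover uses at least 2 candidates; among all covering selections none totals below 15.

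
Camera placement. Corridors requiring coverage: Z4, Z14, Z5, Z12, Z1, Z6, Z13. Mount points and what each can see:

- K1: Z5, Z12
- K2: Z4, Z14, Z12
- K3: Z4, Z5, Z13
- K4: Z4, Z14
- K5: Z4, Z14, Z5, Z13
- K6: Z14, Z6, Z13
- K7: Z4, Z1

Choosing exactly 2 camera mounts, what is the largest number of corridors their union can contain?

Choosing K1, K5 covers {Z4, Z14, Z5, Z12, Z13} — 5 corridors.
No choice of 2 camera mounts does better; here Z1, Z6 are left uncovered.

5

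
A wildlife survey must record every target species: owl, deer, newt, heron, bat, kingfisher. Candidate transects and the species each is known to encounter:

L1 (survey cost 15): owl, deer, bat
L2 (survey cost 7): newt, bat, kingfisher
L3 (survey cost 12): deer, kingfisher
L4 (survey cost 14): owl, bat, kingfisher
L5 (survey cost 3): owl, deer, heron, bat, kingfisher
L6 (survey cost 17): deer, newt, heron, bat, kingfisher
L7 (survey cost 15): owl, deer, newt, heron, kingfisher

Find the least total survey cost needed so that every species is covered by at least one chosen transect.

L2, L5 cover every species at survey cost 7 + 3 = 10.
Any cover uses at least 2 transects; among all covering selections none totals below 10.

10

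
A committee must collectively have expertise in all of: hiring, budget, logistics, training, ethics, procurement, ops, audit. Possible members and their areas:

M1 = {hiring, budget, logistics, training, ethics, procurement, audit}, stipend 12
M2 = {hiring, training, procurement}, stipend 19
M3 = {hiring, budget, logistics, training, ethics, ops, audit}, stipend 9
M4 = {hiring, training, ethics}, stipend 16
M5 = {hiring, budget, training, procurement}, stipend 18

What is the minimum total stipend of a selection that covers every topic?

21

M1, M3 cover every topic at stipend 12 + 9 = 21.
Any cover uses at least 2 members; among all covering selections none totals below 21.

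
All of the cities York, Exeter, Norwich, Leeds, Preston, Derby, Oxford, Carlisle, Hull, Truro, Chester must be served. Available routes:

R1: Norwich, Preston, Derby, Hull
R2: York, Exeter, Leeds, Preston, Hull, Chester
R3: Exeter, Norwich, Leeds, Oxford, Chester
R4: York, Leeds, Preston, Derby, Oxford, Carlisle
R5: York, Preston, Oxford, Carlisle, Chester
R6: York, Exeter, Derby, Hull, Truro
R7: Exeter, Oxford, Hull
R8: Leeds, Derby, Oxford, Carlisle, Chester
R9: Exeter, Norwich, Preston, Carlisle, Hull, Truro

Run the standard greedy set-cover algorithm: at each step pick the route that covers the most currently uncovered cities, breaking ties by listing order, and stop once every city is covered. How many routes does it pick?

3

Pick 1: R2 covers 6 new cities (York, Exeter, Leeds, Preston, Hull, Chester).
Pick 2: R4 covers 3 new cities (Derby, Oxford, Carlisle).
Pick 3: R9 covers 2 new cities (Norwich, Truro).
Greedy uses 3 routes.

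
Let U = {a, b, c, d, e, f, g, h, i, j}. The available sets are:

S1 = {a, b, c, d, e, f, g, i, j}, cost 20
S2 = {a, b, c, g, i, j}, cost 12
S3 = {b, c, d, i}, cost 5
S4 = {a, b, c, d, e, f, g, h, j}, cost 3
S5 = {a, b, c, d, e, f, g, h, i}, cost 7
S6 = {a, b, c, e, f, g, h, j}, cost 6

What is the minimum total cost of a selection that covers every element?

S3, S4 cover every element at cost 5 + 3 = 8.
Any cover uses at least 2 sets; among all covering selections none totals below 8.

8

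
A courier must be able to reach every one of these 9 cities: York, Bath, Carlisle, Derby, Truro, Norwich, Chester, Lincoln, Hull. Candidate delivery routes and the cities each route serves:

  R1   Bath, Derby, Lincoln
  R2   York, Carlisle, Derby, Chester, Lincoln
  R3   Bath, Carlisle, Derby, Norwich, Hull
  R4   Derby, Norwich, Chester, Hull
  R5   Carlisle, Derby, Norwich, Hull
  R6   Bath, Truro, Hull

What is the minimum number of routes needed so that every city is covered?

3

R2, R3, R6 together cover {York, Bath, Carlisle, Derby, Truro, Norwich, Chester, Lincoln, Hull} — every city.
No 2 of the 6 routes cover everything (all 15 pairs fall short), so 3 is minimum.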